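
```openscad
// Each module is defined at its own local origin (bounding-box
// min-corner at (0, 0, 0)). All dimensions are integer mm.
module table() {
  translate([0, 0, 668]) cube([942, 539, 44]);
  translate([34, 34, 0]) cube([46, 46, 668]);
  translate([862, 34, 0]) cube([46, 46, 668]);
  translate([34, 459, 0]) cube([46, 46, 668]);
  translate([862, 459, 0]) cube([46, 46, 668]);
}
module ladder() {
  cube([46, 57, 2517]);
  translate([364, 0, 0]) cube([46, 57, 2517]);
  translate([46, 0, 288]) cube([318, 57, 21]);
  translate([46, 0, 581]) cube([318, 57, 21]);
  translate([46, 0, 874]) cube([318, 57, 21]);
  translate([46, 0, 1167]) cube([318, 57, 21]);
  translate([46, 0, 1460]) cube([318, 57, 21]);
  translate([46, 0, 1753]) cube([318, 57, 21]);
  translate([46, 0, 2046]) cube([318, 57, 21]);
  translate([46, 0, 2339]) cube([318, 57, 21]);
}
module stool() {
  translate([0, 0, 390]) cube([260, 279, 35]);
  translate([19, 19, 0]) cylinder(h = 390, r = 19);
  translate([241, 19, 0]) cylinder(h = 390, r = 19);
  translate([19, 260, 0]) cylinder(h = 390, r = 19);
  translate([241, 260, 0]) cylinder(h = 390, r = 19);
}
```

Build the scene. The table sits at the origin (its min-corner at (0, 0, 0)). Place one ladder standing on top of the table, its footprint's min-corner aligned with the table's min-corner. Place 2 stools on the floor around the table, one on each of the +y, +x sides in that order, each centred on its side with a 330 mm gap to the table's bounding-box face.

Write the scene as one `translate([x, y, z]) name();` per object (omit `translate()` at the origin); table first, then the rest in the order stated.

table();
translate([0, 0, 712]) ladder();
translate([341, 869, 0]) stool();
translate([1272, 130, 0]) stool();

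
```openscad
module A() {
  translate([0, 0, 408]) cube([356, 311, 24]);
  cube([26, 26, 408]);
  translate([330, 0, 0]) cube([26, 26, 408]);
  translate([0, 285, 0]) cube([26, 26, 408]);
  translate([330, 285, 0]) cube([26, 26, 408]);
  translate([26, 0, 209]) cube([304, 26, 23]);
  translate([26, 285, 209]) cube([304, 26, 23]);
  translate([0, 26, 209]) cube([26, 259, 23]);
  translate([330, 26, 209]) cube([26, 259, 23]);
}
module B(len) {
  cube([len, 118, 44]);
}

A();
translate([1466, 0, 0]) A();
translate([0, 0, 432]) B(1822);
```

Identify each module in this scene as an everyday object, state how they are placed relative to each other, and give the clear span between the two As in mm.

Second stool starts at x = 1466; first ends at x = 356; clear span = 1466 − 356 = 1110 mm.

A is a stool. B is a beam. A beam spans the tops of two stools. The clear span between the two stools is 1110 mm.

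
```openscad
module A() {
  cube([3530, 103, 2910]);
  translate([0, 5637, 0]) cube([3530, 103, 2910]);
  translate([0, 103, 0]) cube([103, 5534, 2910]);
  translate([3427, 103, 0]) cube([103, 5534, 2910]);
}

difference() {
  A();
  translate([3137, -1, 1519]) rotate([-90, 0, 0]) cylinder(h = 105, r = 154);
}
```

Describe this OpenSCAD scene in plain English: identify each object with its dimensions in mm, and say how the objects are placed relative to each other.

A is a box-shaped house frame (walls only): outside footprint 3530×5740 mm, wall height 2910 mm, wall thickness 103 mm. The two y-facing walls run the full x-width; the two x-facing walls fit between the inner faces of the y-facing walls.

The house frame has a circular hole of radius 154 mm through its front wall, centred at (x = 3137, z = 1519).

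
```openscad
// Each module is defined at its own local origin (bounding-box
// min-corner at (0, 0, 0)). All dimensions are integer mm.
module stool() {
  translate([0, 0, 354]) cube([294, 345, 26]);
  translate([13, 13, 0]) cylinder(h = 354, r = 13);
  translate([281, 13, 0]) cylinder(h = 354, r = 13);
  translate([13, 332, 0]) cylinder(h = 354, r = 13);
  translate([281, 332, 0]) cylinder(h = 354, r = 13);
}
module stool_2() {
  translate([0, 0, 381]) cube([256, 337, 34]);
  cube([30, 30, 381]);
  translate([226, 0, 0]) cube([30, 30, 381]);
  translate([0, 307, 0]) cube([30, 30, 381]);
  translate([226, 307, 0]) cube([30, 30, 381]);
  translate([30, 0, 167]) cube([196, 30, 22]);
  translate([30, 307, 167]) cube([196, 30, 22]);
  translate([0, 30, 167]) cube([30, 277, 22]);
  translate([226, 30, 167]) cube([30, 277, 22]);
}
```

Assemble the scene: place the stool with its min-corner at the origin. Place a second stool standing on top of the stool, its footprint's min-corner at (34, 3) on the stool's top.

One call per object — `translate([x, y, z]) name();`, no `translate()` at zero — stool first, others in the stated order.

stool();
translate([34, 3, 380]) stool_2();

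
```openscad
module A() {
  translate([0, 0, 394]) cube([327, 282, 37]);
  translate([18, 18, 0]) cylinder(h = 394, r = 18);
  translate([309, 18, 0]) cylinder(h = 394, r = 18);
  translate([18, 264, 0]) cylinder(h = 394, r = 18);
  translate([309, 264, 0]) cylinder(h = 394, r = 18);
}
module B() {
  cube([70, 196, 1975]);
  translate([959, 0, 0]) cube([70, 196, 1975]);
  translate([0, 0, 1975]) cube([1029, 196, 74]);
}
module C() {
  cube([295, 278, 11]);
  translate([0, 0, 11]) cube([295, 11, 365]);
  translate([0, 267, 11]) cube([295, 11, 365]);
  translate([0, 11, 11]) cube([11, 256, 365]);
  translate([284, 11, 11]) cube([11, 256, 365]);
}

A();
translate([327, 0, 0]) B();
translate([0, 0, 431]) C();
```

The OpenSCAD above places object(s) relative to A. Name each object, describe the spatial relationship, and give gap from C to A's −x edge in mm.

A is a stool. B is a door frame. C is an open box. The door frame is against the stool's +x side, with their −y faces flush. The open box is on top of the stool. The gap from the open box to the stool's −x edge is 0 mm.

The open box's min-x is at 0; the stool's min-x is 0; gap = 0 mm.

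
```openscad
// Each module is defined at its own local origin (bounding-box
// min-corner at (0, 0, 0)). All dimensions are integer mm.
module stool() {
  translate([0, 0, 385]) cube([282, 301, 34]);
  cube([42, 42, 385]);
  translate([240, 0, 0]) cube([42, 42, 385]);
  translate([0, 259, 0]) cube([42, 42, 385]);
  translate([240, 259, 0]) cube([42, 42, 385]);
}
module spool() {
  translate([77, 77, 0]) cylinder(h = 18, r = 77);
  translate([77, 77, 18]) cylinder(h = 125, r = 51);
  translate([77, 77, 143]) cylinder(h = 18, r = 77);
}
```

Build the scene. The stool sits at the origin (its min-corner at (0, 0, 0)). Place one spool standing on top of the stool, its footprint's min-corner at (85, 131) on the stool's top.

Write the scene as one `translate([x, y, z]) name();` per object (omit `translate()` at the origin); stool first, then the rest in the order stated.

stool();
translate([85, 131, 419]) spool();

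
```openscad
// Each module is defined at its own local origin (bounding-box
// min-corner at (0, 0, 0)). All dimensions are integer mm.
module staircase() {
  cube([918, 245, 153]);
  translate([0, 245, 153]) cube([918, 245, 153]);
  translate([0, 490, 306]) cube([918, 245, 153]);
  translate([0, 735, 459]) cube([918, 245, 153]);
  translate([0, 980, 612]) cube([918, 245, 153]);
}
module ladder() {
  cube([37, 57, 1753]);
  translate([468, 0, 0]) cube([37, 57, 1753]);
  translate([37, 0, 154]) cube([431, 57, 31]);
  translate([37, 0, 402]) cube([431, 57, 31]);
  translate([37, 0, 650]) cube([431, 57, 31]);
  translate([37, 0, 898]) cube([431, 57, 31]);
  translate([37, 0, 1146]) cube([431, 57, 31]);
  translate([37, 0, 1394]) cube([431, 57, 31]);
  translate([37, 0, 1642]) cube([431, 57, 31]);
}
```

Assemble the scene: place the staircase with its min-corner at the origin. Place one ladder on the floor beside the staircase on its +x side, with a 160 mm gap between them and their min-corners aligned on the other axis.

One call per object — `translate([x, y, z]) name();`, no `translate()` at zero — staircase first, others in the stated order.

staircase();
translate([1078, 0, 0]) ladder();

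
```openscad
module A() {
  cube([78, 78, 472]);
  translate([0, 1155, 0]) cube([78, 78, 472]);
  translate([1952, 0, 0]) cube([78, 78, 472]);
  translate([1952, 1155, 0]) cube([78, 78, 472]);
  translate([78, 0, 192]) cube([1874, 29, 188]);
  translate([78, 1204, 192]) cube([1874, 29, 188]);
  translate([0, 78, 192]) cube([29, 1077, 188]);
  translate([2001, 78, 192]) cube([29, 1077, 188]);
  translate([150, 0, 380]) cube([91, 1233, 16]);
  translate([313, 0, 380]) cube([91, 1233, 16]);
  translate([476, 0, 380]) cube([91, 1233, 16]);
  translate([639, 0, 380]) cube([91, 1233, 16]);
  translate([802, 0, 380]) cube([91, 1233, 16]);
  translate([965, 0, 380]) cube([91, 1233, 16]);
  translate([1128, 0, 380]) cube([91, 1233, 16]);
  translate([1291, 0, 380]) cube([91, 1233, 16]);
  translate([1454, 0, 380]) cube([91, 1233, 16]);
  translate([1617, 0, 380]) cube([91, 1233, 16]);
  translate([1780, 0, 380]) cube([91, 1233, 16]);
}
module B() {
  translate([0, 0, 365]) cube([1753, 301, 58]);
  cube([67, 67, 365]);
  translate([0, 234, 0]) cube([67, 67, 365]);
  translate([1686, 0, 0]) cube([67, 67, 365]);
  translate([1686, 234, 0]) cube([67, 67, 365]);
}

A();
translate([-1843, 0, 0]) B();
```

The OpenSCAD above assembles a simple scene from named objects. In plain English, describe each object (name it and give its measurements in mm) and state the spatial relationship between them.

A is a bed frame 2030 mm long (x) by 1233 mm wide (y). Four 78×78 mm corner posts, 472 mm tall, at the corners of the footprint. Four rails of 29 mm thickness and 188 mm height run between adjacent posts with their undersides at z = 192 mm, their outer faces flush with the outside of the frame (the two x-running rails run between the posts' inner faces; the two y-running rails run between the posts' inner faces). 11 slats, each 91 mm wide (x) and 16 mm thick, lie across the top of the two x-running rails, running the full 1233 mm width of the frame in y; the slats are evenly spaced along x between the inner faces of the end posts with equal gaps (rounded down to the nearest mm) at the −x end and between each pair — any rounding remainder accumulates at the +x end.

B is a bench: a 1753×301 mm seat slab, 58 mm thick, top at z = 423 mm, on four 67×67 mm square legs flush with the seat corners and standing on z = 0.

The bench is on the floor beside the bed frame on its −x side.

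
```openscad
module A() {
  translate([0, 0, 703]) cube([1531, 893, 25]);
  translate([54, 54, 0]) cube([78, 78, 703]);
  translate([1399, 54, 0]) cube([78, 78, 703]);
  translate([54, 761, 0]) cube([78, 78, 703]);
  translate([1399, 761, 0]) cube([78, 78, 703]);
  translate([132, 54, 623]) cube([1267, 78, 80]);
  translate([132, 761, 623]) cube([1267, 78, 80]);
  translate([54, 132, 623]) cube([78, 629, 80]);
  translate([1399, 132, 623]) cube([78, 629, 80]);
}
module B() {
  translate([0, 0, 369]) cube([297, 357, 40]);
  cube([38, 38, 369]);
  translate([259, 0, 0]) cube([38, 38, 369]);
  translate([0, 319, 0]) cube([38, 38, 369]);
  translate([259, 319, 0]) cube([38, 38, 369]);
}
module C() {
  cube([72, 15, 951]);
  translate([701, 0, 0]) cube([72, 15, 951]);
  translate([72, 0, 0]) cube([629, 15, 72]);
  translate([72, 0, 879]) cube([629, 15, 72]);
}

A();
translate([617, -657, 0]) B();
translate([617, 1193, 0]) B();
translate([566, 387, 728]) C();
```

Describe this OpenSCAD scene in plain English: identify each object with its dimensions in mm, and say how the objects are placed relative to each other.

A is a rectangular dining table. The top is 1531×893×25 mm with its upper surface at z = 728 mm. It stands on four 78×78 mm square legs, each inset 54 mm from the nearest pair of top edges, running from the floor to the underside of the top. Four apron rails, 78 mm thick and 80 mm tall, run between adjacent legs with their top edges flush with the underside of the top and their outer faces flush with the legs' outer faces.

B is a simple wooden stool: a rectangular seat 297 mm (x) by 357 mm (y), 40 mm thick, top face at z = 409 mm, on four square legs, each 38×38 mm in cross-section. The legs rest on z = 0, each flush with a corner of the seat.

C is a picture frame with a 629×807 mm rectangular opening (x by z) and a uniform 72 mm border on every side. Frame depth is 15 mm along y. It is built from two vertical stiles running the full outside height and two horizontal rails spanning the gap between the stiles.

Two stools sit around the table at the −y, +y sides. The picture frame is on top of the table.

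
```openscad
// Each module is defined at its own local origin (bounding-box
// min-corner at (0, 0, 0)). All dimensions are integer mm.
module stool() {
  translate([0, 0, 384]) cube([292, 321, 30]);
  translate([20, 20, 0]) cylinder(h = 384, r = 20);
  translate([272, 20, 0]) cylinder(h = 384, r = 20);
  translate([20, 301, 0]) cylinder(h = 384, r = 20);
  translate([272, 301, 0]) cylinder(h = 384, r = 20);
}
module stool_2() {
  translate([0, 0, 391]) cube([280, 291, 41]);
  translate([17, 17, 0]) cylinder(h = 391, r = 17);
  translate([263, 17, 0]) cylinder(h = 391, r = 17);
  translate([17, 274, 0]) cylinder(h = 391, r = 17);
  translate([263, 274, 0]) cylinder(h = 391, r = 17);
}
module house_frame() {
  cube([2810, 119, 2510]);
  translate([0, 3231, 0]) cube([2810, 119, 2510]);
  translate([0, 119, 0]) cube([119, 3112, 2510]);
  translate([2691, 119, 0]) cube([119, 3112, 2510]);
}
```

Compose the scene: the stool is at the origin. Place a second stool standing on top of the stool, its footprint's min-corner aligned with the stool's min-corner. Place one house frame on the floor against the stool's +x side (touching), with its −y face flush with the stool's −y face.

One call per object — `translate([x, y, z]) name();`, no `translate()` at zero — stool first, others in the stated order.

stool();
translate([0, 0, 414]) stool_2();
translate([292, 0, 0]) house_frame();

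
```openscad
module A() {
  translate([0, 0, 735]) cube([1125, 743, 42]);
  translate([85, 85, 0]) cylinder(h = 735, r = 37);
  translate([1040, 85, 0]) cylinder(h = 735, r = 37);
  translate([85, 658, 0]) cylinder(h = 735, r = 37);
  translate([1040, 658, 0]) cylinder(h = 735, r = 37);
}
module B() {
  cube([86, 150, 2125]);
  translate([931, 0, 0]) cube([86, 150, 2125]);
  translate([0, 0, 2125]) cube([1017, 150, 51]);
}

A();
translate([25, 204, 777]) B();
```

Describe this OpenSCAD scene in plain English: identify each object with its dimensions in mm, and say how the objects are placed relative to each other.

A is a table: top 1125 mm (x) × 743 mm (y), 42 mm thick, upper face at z = 777 mm, on four round legs of 74 mm diameter, each leg's bounding box inset 48 mm from the nearest pair of top edges, running from z = 0 to the bottom of the top.

B is a rectangular door frame: two vertical jambs of 86×150 mm section, 2125 mm tall, with a clear opening 845 mm wide between their inner faces. A header 51 mm tall and 150 mm deep lies on top of the jambs and spans the full outside width.

The door frame is on top of the table.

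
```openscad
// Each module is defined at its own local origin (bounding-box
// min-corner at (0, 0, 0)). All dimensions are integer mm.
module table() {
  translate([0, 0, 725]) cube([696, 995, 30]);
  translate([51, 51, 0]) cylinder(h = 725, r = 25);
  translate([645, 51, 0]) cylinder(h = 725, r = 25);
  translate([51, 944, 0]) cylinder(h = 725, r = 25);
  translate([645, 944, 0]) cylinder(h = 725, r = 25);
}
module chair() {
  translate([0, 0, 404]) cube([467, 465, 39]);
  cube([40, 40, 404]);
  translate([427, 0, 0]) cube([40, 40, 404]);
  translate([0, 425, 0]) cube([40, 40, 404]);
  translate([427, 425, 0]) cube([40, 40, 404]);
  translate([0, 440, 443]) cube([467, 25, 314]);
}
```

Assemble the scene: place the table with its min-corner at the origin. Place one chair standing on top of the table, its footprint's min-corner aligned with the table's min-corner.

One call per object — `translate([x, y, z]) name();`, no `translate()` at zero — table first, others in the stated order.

table();
translate([0, 0, 755]) chair();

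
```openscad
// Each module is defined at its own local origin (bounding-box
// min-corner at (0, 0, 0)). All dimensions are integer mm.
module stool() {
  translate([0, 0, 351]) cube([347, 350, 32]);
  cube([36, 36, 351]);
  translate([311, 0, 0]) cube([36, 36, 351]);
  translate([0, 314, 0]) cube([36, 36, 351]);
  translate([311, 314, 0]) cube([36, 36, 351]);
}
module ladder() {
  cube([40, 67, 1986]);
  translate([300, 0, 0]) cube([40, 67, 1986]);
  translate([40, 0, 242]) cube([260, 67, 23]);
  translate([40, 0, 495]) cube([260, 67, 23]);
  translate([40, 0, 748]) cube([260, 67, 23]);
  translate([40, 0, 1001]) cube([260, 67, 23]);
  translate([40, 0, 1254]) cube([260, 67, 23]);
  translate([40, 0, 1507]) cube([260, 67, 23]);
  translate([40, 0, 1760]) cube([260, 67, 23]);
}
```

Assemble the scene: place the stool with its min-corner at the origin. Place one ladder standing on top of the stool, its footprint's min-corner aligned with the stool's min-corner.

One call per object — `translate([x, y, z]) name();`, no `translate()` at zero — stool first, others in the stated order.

stool();
translate([0, 0, 383]) ladder();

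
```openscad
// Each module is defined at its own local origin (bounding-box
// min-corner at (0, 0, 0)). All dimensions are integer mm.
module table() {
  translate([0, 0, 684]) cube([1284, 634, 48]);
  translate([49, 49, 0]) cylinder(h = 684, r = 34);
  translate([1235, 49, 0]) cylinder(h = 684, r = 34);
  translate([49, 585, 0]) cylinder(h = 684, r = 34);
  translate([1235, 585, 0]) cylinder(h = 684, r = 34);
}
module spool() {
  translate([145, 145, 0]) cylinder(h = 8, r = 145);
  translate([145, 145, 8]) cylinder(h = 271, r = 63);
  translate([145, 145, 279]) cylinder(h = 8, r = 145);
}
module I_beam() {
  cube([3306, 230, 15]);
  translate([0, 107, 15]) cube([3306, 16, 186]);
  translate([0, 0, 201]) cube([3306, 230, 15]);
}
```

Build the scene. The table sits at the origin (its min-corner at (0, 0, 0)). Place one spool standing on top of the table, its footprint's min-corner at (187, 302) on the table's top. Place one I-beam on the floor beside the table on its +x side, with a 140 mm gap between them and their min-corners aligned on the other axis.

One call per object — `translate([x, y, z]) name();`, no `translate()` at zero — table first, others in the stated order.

table();
translate([187, 302, 732]) spool();
translate([1424, 0, 0]) I_beam();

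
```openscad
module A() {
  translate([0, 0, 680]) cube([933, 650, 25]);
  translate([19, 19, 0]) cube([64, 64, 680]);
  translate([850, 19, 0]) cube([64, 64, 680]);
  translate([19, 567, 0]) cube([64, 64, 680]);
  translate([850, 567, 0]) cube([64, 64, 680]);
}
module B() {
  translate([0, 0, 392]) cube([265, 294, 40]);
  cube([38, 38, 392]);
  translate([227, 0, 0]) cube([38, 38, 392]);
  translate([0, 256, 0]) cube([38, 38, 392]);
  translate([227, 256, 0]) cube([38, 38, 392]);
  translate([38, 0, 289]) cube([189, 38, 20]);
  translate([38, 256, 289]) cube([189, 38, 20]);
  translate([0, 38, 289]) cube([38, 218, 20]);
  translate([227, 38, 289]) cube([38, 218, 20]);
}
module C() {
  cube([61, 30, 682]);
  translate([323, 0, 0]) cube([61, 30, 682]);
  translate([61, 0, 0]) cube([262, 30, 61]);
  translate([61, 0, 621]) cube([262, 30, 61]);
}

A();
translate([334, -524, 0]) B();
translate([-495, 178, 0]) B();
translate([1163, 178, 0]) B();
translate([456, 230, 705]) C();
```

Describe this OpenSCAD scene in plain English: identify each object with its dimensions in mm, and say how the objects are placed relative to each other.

A is a rectangular dining table. The top is 933×650×25 mm with its upper surface at z = 705 mm. It stands on four 64×64 mm square legs, each inset 19 mm from the nearest pair of top edges, running from the floor to the underside of the top.

B is a four-legged stool. The seat is a 265×294×40 mm slab whose top surface is at z = 432 mm; four square legs, each 38×38 mm in cross-section, run from the floor (z = 0) to the underside of the seat, each flush with a corner of the seat. Four stretchers, 38 mm wide and 20 mm tall, connect adjacent legs with their undersides at z = 289 mm, each running between the inner faces of the legs it joins and aligned with the legs' outer faces on the other axis.

C is a picture frame with a 262×560 mm rectangular opening (x by z) and a uniform 61 mm border on every side. Frame depth is 30 mm along y. It is built from two vertical stiles running the full outside height and two horizontal rails spanning the gap between the stiles.

Three stools sit around the table at the −y, −x, +x sides. The picture frame is on top of the table.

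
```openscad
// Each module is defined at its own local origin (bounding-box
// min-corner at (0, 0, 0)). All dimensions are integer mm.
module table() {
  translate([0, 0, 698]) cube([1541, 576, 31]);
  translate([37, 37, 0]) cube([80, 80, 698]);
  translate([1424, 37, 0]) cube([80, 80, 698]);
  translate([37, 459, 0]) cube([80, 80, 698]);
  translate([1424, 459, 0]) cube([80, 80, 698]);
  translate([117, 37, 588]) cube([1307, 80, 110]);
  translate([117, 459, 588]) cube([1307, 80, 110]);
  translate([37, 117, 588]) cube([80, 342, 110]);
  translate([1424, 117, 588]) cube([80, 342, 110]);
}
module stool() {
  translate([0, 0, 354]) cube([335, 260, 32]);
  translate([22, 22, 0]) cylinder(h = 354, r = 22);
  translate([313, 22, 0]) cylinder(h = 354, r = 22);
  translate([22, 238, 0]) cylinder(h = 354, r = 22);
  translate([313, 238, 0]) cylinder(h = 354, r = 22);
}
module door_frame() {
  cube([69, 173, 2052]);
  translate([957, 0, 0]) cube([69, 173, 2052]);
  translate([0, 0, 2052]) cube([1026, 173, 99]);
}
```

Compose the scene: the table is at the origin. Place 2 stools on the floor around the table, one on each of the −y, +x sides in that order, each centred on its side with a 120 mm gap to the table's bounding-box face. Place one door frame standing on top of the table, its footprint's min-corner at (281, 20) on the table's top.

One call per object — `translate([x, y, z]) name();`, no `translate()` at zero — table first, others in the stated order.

table();
translate([603, -380, 0]) stool();
translate([1661, 158, 0]) stool();
translate([281, 20, 729]) door_frame();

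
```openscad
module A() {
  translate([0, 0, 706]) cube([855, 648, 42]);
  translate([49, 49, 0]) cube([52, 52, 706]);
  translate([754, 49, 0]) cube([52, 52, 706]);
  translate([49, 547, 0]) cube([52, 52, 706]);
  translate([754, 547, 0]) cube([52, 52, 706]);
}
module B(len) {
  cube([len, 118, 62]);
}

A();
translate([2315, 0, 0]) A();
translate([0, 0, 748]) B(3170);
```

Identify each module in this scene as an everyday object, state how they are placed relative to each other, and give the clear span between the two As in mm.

A is a table. B is a beam. A beam spans the tops of two tables. The clear span between the two tables is 1460 mm.

Second table starts at x = 2315; first ends at x = 855; clear span = 2315 − 855 = 1460 mm.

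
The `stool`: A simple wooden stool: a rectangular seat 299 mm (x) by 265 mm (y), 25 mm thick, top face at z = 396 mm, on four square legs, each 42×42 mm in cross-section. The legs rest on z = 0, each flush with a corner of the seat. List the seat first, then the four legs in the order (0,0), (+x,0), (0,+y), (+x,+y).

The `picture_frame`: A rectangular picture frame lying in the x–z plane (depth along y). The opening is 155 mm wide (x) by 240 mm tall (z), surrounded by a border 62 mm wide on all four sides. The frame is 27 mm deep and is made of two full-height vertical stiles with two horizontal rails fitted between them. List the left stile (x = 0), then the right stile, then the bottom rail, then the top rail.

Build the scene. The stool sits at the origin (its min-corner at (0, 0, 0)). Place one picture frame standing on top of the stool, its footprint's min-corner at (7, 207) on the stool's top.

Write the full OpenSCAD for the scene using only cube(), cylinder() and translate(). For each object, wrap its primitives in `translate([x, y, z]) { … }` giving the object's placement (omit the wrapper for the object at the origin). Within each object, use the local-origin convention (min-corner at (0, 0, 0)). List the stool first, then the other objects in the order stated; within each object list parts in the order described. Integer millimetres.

translate([0, 0, 371]) cube([299, 265, 25]);
cube([42, 42, 371]);
translate([257, 0, 0]) cube([42, 42, 371]);
translate([0, 223, 0]) cube([42, 42, 371]);
translate([257, 223, 0]) cube([42, 42, 371]);
translate([7, 207, 396]) {
  cube([62, 27, 364]);
  translate([217, 0, 0]) cube([62, 27, 364]);
  translate([62, 0, 0]) cube([155, 27, 62]);
  translate([62, 0, 302]) cube([155, 27, 62]);
}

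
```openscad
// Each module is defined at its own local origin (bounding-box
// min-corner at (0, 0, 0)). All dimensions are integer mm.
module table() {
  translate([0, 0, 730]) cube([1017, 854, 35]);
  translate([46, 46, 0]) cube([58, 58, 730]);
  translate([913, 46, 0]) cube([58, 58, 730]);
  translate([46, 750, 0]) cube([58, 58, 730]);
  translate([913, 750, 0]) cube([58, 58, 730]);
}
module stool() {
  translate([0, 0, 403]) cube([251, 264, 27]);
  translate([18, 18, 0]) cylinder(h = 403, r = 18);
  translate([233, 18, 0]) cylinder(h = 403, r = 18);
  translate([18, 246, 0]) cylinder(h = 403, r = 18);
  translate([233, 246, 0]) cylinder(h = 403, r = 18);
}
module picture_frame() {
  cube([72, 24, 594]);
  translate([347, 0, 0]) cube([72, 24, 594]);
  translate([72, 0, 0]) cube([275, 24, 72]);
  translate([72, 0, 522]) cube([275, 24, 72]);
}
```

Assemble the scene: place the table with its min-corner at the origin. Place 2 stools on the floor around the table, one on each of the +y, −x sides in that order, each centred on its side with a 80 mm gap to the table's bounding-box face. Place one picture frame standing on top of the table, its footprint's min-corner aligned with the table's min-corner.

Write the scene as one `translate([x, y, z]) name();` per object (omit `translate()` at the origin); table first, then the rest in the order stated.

table();
translate([383, 934, 0]) stool();
translate([-331, 295, 0]) stool();
translate([0, 0, 765]) picture_frame();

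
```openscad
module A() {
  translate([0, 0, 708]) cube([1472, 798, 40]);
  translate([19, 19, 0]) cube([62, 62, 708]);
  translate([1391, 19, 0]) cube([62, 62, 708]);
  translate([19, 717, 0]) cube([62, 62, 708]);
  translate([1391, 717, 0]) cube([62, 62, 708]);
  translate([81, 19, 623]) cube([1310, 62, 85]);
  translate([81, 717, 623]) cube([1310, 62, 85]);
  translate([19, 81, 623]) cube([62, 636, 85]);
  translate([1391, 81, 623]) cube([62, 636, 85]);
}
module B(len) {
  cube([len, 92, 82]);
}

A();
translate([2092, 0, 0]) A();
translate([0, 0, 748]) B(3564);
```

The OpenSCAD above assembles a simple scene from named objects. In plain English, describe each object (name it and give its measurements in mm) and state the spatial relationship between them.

A is a rectangular dining table. The top is 1472×798×40 mm with its upper surface at z = 748 mm. It stands on four 62×62 mm square legs, each inset 19 mm from the nearest pair of top edges, running from the floor to the underside of the top. Four apron rails, 62 mm thick and 85 mm tall, run between adjacent legs with their top edges flush with the underside of the top and their outer faces flush with the legs' outer faces.

B is a rectangular beam 3564 mm long (x), 92 mm deep (y), 82 mm thick (z).

The beam spans the tops of two tables placed 620 mm apart, resting at z = 748 mm.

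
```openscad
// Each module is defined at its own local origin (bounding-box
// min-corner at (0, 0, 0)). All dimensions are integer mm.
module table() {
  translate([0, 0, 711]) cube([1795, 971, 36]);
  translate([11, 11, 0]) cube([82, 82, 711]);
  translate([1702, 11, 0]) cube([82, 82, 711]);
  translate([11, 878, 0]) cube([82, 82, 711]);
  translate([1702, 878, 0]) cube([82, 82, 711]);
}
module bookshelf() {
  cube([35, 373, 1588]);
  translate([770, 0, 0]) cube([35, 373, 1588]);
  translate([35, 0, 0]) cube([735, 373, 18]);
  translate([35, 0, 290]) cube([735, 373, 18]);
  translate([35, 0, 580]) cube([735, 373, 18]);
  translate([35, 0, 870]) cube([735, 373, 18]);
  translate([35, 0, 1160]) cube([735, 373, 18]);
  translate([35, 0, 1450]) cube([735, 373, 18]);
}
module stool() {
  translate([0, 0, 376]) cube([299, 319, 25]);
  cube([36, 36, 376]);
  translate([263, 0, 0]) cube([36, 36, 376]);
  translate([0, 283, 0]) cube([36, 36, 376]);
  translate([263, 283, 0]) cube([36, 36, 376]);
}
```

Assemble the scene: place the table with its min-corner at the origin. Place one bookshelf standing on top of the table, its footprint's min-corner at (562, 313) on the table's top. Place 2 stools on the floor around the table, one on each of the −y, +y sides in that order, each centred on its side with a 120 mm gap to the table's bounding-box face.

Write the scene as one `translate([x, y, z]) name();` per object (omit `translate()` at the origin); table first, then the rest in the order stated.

table();
translate([562, 313, 747]) bookshelf();
translate([748, -439, 0]) stool();
translate([748, 1091, 0]) stool();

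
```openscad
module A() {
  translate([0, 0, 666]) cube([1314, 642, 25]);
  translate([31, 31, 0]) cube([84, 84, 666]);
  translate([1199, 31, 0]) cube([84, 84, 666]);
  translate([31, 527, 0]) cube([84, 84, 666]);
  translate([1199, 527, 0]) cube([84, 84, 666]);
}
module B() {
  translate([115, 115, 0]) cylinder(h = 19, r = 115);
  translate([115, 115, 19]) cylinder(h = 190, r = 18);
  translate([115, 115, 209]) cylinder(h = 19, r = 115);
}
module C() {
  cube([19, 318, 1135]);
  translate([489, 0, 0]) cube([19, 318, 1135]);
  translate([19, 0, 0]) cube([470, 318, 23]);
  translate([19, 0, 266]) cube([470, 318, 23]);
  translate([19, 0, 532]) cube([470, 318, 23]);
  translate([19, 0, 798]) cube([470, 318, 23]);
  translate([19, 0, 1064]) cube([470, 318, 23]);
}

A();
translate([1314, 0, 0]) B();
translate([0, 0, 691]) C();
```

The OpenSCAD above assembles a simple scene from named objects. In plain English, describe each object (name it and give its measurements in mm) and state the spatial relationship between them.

A is a rectangular dining table. The top is 1314×642×25 mm with its upper surface at z = 691 mm. It stands on four 84×84 mm square legs, each inset 31 mm from the nearest pair of top edges, running from the floor to the underside of the top.

B is a spool: two coaxial disc flanges of radius 115 mm and thickness 19 mm, joined by a core cylinder of radius 18 mm and height 190 mm. The lower flange rests on z = 0 and the three cylinders share a vertical axis.

C is an open bookshelf. Two side panels, each 19 mm thick, 318 mm deep and 1135 mm tall, stand 508 mm apart (outside-to-outside). Between them sit 5 shelves, each 23 mm thick and 318 mm deep, spanning the full gap between the sides. The bottom shelf rests on the floor (its underside at z = 0) and the clear gap between one shelf's top and the next shelf's underside is 243 mm.

The spool is against the table's +x side, with their −y faces flush. The bookshelf is on top of the table.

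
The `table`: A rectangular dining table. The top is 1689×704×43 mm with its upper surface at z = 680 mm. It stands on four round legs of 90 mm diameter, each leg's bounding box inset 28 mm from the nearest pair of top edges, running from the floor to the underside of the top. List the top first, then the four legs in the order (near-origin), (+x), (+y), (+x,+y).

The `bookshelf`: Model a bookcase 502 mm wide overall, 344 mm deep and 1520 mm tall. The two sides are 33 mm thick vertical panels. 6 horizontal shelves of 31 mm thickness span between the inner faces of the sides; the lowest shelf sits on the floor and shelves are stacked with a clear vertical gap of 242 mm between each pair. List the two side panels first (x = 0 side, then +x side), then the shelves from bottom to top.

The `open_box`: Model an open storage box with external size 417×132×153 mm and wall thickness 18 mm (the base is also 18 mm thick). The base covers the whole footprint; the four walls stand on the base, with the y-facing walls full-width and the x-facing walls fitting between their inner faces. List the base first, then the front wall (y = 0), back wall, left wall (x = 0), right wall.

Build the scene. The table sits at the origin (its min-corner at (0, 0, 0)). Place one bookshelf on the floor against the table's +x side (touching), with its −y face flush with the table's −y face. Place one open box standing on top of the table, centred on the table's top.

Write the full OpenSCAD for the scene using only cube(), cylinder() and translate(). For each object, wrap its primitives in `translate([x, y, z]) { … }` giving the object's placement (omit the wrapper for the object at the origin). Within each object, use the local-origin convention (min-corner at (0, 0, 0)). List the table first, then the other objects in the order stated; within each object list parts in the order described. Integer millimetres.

translate([0, 0, 637]) cube([1689, 704, 43]);
translate([73, 73, 0]) cylinder(h = 637, r = 45);
translate([1616, 73, 0]) cylinder(h = 637, r = 45);
translate([73, 631, 0]) cylinder(h = 637, r = 45);
translate([1616, 631, 0]) cylinder(h = 637, r = 45);
translate([1689, 0, 0]) {
  cube([33, 344, 1520]);
  translate([469, 0, 0]) cube([33, 344, 1520]);
  translate([33, 0, 0]) cube([436, 344, 31]);
  translate([33, 0, 273]) cube([436, 344, 31]);
  translate([33, 0, 546]) cube([436, 344, 31]);
  translate([33, 0, 819]) cube([436, 344, 31]);
  translate([33, 0, 1092]) cube([436, 344, 31]);
  translate([33, 0, 1365]) cube([436, 344, 31]);
}
translate([636, 286, 680]) {
  cube([417, 132, 18]);
  translate([0, 0, 18]) cube([417, 18, 135]);
  translate([0, 114, 18]) cube([417, 18, 135]);
  translate([0, 18, 18]) cube([18, 96, 135]);
  translate([399, 18, 18]) cube([18, 96, 135]);
}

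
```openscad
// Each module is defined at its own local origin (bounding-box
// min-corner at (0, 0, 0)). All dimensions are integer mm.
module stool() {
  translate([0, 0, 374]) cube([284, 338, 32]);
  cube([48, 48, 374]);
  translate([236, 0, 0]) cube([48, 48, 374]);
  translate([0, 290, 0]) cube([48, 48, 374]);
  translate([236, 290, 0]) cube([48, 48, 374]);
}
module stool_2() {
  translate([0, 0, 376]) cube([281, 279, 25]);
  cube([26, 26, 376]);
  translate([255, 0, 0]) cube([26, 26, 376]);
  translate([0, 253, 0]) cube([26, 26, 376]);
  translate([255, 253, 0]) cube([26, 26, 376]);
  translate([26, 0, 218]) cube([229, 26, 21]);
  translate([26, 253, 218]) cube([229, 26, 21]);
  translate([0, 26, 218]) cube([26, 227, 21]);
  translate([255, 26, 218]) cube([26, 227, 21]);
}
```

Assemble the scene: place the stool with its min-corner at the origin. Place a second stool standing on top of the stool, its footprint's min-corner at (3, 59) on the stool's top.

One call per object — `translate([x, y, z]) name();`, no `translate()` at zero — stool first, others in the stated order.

stool();
translate([3, 59, 406]) stool_2();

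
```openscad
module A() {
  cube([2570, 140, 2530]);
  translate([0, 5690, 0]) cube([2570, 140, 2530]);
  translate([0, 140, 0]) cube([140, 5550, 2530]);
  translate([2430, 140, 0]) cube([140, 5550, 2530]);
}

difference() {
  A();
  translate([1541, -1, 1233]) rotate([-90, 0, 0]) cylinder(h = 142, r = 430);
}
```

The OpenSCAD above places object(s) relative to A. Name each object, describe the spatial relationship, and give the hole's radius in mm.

A is a house frame. The house frame has a circular hole through its front wall. The hole's radius is 430 mm.

The subtracted cylinder has r = 430 mm.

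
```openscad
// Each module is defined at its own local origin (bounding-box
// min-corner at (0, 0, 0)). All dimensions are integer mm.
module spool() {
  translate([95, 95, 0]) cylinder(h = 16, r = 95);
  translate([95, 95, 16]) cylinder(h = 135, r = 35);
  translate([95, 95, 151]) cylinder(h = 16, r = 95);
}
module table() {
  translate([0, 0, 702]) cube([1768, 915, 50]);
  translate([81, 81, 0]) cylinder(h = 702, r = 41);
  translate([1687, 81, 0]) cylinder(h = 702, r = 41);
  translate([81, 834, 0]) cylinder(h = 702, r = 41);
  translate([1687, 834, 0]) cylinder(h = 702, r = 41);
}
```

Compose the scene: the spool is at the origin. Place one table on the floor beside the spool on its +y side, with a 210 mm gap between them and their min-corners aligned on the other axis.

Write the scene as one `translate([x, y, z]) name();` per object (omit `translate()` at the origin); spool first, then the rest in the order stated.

spool();
translate([0, 400, 0]) table();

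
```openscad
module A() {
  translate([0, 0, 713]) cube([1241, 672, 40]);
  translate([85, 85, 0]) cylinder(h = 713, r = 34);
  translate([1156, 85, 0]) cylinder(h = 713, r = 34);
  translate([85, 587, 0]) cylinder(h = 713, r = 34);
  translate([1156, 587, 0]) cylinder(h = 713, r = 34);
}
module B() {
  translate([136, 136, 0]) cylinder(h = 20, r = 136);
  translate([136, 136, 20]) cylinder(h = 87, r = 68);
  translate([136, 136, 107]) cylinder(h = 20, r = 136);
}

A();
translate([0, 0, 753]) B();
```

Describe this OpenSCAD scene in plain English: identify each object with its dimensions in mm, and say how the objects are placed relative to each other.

A is a table with a 1241×672 mm rectangular top, 40 mm thick, top surface at z = 753 mm, supported by four round legs of 68 mm diameter, each leg's bounding box inset 51 mm from the nearest pair of top edges, running from the floor.

B is a spool: two coaxial disc flanges of radius 136 mm and thickness 20 mm, joined by a core cylinder of radius 68 mm and height 87 mm. The lower flange rests on z = 0 and the three cylinders share a vertical axis.

The spool is on top of the table.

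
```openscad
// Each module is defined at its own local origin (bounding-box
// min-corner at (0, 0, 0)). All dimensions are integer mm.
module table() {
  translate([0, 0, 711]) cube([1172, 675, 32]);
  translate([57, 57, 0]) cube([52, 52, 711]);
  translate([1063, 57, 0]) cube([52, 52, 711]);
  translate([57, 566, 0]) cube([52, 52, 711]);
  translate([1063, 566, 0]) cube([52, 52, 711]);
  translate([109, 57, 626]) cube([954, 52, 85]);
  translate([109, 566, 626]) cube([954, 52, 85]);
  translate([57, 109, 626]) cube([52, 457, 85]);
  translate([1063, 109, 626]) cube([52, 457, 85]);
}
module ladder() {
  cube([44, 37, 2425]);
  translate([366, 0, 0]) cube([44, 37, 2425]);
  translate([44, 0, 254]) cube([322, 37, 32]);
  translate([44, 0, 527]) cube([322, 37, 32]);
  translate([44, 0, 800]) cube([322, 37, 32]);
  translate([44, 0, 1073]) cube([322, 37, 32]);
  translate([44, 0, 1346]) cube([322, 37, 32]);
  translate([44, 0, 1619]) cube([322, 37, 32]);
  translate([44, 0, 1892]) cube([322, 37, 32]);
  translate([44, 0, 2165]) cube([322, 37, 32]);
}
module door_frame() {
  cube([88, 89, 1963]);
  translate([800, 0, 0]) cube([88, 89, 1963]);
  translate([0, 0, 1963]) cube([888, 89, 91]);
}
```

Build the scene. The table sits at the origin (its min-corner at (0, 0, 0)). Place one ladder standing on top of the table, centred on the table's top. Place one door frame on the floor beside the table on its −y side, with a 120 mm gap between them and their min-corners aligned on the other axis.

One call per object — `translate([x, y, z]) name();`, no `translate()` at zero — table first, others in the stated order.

table();
translate([381, 319, 743]) ladder();
translate([0, -209, 0]) door_frame();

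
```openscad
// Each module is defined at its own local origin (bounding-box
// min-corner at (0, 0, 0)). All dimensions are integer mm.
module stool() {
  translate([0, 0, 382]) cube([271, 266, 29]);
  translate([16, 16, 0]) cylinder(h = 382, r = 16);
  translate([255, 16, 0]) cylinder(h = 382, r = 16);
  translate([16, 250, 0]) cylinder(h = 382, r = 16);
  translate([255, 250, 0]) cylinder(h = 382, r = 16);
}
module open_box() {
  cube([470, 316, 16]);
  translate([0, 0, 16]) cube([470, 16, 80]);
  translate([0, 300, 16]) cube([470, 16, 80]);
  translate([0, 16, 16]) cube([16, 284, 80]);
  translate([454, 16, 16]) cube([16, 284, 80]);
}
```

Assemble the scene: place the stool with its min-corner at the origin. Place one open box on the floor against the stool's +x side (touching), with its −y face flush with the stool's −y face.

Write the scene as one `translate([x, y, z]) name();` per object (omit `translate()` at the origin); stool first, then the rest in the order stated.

stool();
translate([271, 0, 0]) open_box();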